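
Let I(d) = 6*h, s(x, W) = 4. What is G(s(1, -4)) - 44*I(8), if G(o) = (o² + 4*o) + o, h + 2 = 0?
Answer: 564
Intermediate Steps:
h = -2 (h = -2 + 0 = -2)
G(o) = o² + 5*o
I(d) = -12 (I(d) = 6*(-2) = -12)
G(s(1, -4)) - 44*I(8) = 4*(5 + 4) - 44*(-12) = 4*9 + 528 = 36 + 528 = 564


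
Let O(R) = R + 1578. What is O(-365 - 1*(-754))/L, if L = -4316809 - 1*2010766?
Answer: -1967/6327575 ≈ -0.00031086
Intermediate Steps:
O(R) = 1578 + R
L = -6327575 (L = -4316809 - 2010766 = -6327575)
O(-365 - 1*(-754))/L = (1578 + (-365 - 1*(-754)))/(-6327575) = (1578 + (-365 + 754))*(-1/6327575) = (1578 + 389)*(-1/6327575) = 1967*(-1/6327575) = -1967/6327575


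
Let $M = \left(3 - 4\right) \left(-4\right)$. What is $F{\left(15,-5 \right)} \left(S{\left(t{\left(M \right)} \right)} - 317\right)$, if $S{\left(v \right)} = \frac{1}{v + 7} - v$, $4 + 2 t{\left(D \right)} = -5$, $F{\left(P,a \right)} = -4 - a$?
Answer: $- \frac{3121}{10} \approx -312.1$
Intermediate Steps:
$M = 4$ ($M = \left(-1\right) \left(-4\right) = 4$)
$t{\left(D \right)} = - \frac{9}{2}$ ($t{\left(D \right)} = -2 + \frac{1}{2} \left(-5\right) = -2 - \frac{5}{2} = - \frac{9}{2}$)
$S{\left(v \right)} = \frac{1}{7 + v} - v$
$F{\left(15,-5 \right)} \left(S{\left(t{\left(M \right)} \right)} - 317\right) = \left(-4 - -5\right) \left(\frac{1 - \left(- \frac{9}{2}\right)^{2} - - \frac{63}{2}}{7 - \frac{9}{2}} - 317\right) = \left(-4 + 5\right) \left(\frac{1 - \frac{81}{4} + \frac{63}{2}}{\frac{5}{2}} - 317\right) = 1 \left(\frac{2 \left(1 - \frac{81}{4} + \frac{63}{2}\right)}{5} - 317\right) = 1 \left(\frac{2}{5} \cdot \frac{49}{4} - 317\right) = 1 \left(\frac{49}{10} - 317\right) = 1 \left(- \frac{3121}{10}\right) = - \frac{3121}{10}$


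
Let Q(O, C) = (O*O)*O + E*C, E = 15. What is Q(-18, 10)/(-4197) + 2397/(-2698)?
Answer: 1756609/3774502 ≈ 0.46539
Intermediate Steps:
Q(O, C) = O³ + 15*C (Q(O, C) = (O*O)*O + 15*C = O²*O + 15*C = O³ + 15*C)
Q(-18, 10)/(-4197) + 2397/(-2698) = ((-18)³ + 15*10)/(-4197) + 2397/(-2698) = (-5832 + 150)*(-1/4197) + 2397*(-1/2698) = -5682*(-1/4197) - 2397/2698 = 1894/1399 - 2397/2698 = 1756609/3774502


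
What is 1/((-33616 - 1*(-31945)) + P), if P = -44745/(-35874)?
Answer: -11958/19966903 ≈ -0.00059889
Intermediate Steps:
P = 14915/11958 (P = -44745*(-1/35874) = 14915/11958 ≈ 1.2473)
1/((-33616 - 1*(-31945)) + P) = 1/((-33616 - 1*(-31945)) + 14915/11958) = 1/((-33616 + 31945) + 14915/11958) = 1/(-1671 + 14915/11958) = 1/(-19966903/11958) = -11958/19966903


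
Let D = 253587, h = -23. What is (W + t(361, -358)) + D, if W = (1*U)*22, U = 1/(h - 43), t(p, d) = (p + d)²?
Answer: 760787/3 ≈ 2.5360e+5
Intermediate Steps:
t(p, d) = (d + p)²
U = -1/66 (U = 1/(-23 - 43) = 1/(-66) = -1/66 ≈ -0.015152)
W = -⅓ (W = (1*(-1/66))*22 = -1/66*22 = -⅓ ≈ -0.33333)
(W + t(361, -358)) + D = (-⅓ + (-358 + 361)²) + 253587 = (-⅓ + 3²) + 253587 = (-⅓ + 9) + 253587 = 26/3 + 253587 = 760787/3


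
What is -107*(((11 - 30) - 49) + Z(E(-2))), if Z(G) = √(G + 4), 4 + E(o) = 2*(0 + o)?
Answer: 7276 - 214*I ≈ 7276.0 - 214.0*I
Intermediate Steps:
E(o) = -4 + 2*o (E(o) = -4 + 2*(0 + o) = -4 + 2*o)
Z(G) = √(4 + G)
-107*(((11 - 30) - 49) + Z(E(-2))) = -107*(((11 - 30) - 49) + √(4 + (-4 + 2*(-2)))) = -107*((-19 - 49) + √(4 + (-4 - 4))) = -107*(-68 + √(4 - 8)) = -107*(-68 + √(-4)) = -107*(-68 + 2*I) = 7276 - 214*I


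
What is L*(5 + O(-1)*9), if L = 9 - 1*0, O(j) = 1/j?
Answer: -36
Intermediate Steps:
L = 9 (L = 9 + 0 = 9)
L*(5 + O(-1)*9) = 9*(5 + 9/(-1)) = 9*(5 - 1*9) = 9*(5 - 9) = 9*(-4) = -36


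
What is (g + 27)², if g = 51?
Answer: 6084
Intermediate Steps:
(g + 27)² = (51 + 27)² = 78² = 6084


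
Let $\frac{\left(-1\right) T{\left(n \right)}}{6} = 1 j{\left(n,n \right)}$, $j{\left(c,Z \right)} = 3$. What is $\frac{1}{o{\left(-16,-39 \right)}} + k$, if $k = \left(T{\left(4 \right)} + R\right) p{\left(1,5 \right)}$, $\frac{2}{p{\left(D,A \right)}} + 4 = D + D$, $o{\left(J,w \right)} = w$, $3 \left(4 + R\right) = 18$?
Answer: $\frac{623}{39} \approx 15.974$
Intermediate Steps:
$R = 2$ ($R = -4 + \frac{1}{3} \cdot 18 = -4 + 6 = 2$)
$T{\left(n \right)} = -18$ ($T{\left(n \right)} = - 6 \cdot 1 \cdot 3 = \left(-6\right) 3 = -18$)
$p{\left(D,A \right)} = \frac{2}{-4 + 2 D}$ ($p{\left(D,A \right)} = \frac{2}{-4 + \left(D + D\right)} = \frac{2}{-4 + 2 D}$)
$k = 16$ ($k = \frac{-18 + 2}{-2 + 1} = - \frac{16}{-1} = \left(-16\right) \left(-1\right) = 16$)
$\frac{1}{o{\left(-16,-39 \right)}} + k = \frac{1}{-39} + 16 = - \frac{1}{39} + 16 = \frac{623}{39}$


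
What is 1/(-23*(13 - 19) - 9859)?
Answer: -1/9721 ≈ -0.00010287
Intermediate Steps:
1/(-23*(13 - 19) - 9859) = 1/(-23*(-6) - 9859) = 1/(138 - 9859) = 1/(-9721) = -1/9721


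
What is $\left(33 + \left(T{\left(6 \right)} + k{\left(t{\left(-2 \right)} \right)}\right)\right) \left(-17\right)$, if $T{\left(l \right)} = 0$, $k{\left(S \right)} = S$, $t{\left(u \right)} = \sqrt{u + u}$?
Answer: $-561 - 34 i \approx -561.0 - 34.0 i$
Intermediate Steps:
$t{\left(u \right)} = \sqrt{2} \sqrt{u}$ ($t{\left(u \right)} = \sqrt{2 u} = \sqrt{2} \sqrt{u}$)
$\left(33 + \left(T{\left(6 \right)} + k{\left(t{\left(-2 \right)} \right)}\right)\right) \left(-17\right) = \left(33 + \left(0 + \sqrt{2} \sqrt{-2}\right)\right) \left(-17\right) = \left(33 + \left(0 + \sqrt{2} i \sqrt{2}\right)\right) \left(-17\right) = \left(33 + \left(0 + 2 i\right)\right) \left(-17\right) = \left(33 + 2 i\right) \left(-17\right) = -561 - 34 i$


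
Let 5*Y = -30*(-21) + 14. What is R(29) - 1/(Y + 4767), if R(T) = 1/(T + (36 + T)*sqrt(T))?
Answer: -45459/102713884 + 65*sqrt(29)/121684 ≈ 0.0024340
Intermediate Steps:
Y = 644/5 (Y = (-30*(-21) + 14)/5 = (630 + 14)/5 = (1/5)*644 = 644/5 ≈ 128.80)
R(T) = 1/(T + sqrt(T)*(36 + T))
R(29) - 1/(Y + 4767) = 1/(29 + 29**(3/2) + 36*sqrt(29)) - 1/(644/5 + 4767) = 1/(29 + 29*sqrt(29) + 36*sqrt(29)) - 1/24479/5 = 1/(29 + 65*sqrt(29)) - 1*5/24479 = 1/(29 + 65*sqrt(29)) - 5/24479 = -5/24479 + 1/(29 + 65*sqrt(29))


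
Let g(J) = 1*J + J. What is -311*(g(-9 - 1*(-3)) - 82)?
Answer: 29234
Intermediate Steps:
g(J) = 2*J (g(J) = J + J = 2*J)
-311*(g(-9 - 1*(-3)) - 82) = -311*(2*(-9 - 1*(-3)) - 82) = -311*(2*(-9 + 3) - 82) = -311*(2*(-6) - 82) = -311*(-12 - 82) = -311*(-94) = -1*(-29234) = 29234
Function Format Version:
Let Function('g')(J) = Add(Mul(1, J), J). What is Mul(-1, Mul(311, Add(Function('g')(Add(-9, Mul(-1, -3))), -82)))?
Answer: 29234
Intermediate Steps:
Function('g')(J) = Mul(2, J) (Function('g')(J) = Add(J, J) = Mul(2, J))
Mul(-1, Mul(311, Add(Function('g')(Add(-9, Mul(-1, -3))), -82))) = Mul(-1, Mul(311, Add(Mul(2, Add(-9, Mul(-1, -3))), -82))) = Mul(-1, Mul(311, Add(Mul(2, Add(-9, 3)), -82))) = Mul(-1, Mul(311, Add(Mul(2, -6), -82))) = Mul(-1, Mul(311, Add(-12, -82))) = Mul(-1, Mul(311, -94)) = Mul(-1, -29234) = 29234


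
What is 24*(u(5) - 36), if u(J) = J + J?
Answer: -624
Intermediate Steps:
u(J) = 2*J
24*(u(5) - 36) = 24*(2*5 - 36) = 24*(10 - 36) = 24*(-26) = -624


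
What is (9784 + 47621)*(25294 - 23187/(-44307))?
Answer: 7148354085025/4923 ≈ 1.4520e+9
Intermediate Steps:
(9784 + 47621)*(25294 - 23187/(-44307)) = 57405*(25294 - 23187*(-1/44307)) = 57405*(25294 + 7729/14769) = 57405*(373574815/14769) = 7148354085025/4923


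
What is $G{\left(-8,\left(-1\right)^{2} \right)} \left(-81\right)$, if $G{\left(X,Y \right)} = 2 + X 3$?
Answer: $1782$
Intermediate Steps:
$G{\left(X,Y \right)} = 2 + 3 X$
$G{\left(-8,\left(-1\right)^{2} \right)} \left(-81\right) = \left(2 + 3 \left(-8\right)\right) \left(-81\right) = \left(2 - 24\right) \left(-81\right) = \left(-22\right) \left(-81\right) = 1782$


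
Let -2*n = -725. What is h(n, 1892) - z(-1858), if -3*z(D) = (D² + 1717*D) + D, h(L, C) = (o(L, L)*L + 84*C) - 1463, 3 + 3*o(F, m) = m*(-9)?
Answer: -1804915/12 ≈ -1.5041e+5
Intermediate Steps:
n = 725/2 (n = -½*(-725) = 725/2 ≈ 362.50)
o(F, m) = -1 - 3*m (o(F, m) = -1 + (m*(-9))/3 = -1 + (-9*m)/3 = -1 - 3*m)
h(L, C) = -1463 + 84*C + L*(-1 - 3*L) (h(L, C) = ((-1 - 3*L)*L + 84*C) - 1463 = (L*(-1 - 3*L) + 84*C) - 1463 = (84*C + L*(-1 - 3*L)) - 1463 = -1463 + 84*C + L*(-1 - 3*L))
z(D) = -1718*D/3 - D²/3 (z(D) = -((D² + 1717*D) + D)/3 = -(D² + 1718*D)/3 = -1718*D/3 - D²/3)
h(n, 1892) - z(-1858) = (-1463 + 84*1892 - 1*725/2*(1 + 3*(725/2))) - (-1)*(-1858)*(1718 - 1858)/3 = (-1463 + 158928 - 1*725/2*(1 + 2175/2)) - (-1)*(-1858)*(-140)/3 = (-1463 + 158928 - 1*725/2*2177/2) - 1*(-260120/3) = (-1463 + 158928 - 1578325/4) + 260120/3 = -948465/4 + 260120/3 = -1804915/12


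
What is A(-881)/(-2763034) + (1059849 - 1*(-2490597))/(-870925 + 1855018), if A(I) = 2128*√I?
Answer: 1183482/328031 - 1064*I*√881/1381517 ≈ 3.6078 - 0.02286*I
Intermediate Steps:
A(-881)/(-2763034) + (1059849 - 1*(-2490597))/(-870925 + 1855018) = (2128*√(-881))/(-2763034) + (1059849 - 1*(-2490597))/(-870925 + 1855018) = (2128*(I*√881))*(-1/2763034) + (1059849 + 2490597)/984093 = (2128*I*√881)*(-1/2763034) + 3550446*(1/984093) = -1064*I*√881/1381517 + 1183482/328031 = 1183482/328031 - 1064*I*√881/1381517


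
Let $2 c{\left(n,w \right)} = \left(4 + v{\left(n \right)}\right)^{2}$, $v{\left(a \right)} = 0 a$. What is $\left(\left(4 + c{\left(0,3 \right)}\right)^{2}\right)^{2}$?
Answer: $20736$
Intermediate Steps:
$v{\left(a \right)} = 0$
$c{\left(n,w \right)} = 8$ ($c{\left(n,w \right)} = \frac{\left(4 + 0\right)^{2}}{2} = \frac{4^{2}}{2} = \frac{1}{2} \cdot 16 = 8$)
$\left(\left(4 + c{\left(0,3 \right)}\right)^{2}\right)^{2} = \left(\left(4 + 8\right)^{2}\right)^{2} = \left(12^{2}\right)^{2} = 144^{2} = 20736$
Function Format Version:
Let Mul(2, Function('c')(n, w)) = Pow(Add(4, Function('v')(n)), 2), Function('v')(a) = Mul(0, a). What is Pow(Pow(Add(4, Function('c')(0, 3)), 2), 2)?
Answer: 20736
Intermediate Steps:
Function('v')(a) = 0
Function('c')(n, w) = 8 (Function('c')(n, w) = Mul(Rational(1, 2), Pow(Add(4, 0), 2)) = Mul(Rational(1, 2), Pow(4, 2)) = Mul(Rational(1, 2), 16) = 8)
Pow(Pow(Add(4, Function('c')(0, 3)), 2), 2) = Pow(Pow(Add(4, 8), 2), 2) = Pow(Pow(12, 2), 2) = Pow(144, 2) = 20736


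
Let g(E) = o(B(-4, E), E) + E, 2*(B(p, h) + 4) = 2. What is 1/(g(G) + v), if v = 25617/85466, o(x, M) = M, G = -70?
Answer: -85466/11939623 ≈ -0.0071582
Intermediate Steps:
B(p, h) = -3 (B(p, h) = -4 + (1/2)*2 = -4 + 1 = -3)
g(E) = 2*E (g(E) = E + E = 2*E)
v = 25617/85466 (v = 25617*(1/85466) = 25617/85466 ≈ 0.29973)
1/(g(G) + v) = 1/(2*(-70) + 25617/85466) = 1/(-140 + 25617/85466) = 1/(-11939623/85466) = -85466/11939623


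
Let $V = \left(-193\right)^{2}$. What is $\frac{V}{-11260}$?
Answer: $- \frac{37249}{11260} \approx -3.3081$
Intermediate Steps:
$V = 37249$
$\frac{V}{-11260} = \frac{37249}{-11260} = 37249 \left(- \frac{1}{11260}\right) = - \frac{37249}{11260}$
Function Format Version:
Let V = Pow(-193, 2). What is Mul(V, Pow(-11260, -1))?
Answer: Rational(-37249, 11260) ≈ -3.3081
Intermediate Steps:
V = 37249
Mul(V, Pow(-11260, -1)) = Mul(37249, Pow(-11260, -1)) = Mul(37249, Rational(-1, 11260)) = Rational(-37249, 11260)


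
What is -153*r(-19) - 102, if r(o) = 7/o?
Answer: -867/19 ≈ -45.632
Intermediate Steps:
-153*r(-19) - 102 = -1071/(-19) - 102 = -1071*(-1)/19 - 102 = -153*(-7/19) - 102 = 1071/19 - 102 = -867/19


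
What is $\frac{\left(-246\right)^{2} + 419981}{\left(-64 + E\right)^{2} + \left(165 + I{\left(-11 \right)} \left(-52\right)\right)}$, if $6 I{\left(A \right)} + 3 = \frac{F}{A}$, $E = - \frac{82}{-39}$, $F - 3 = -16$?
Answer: $\frac{8039195307}{67125611} \approx 119.76$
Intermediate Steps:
$F = -13$ ($F = 3 - 16 = -13$)
$E = \frac{82}{39}$ ($E = \left(-82\right) \left(- \frac{1}{39}\right) = \frac{82}{39} \approx 2.1026$)
$I{\left(A \right)} = - \frac{1}{2} - \frac{13}{6 A}$ ($I{\left(A \right)} = - \frac{1}{2} + \frac{\left(-13\right) \frac{1}{A}}{6} = - \frac{1}{2} - \frac{13}{6 A}$)
$\frac{\left(-246\right)^{2} + 419981}{\left(-64 + E\right)^{2} + \left(165 + I{\left(-11 \right)} \left(-52\right)\right)} = \frac{\left(-246\right)^{2} + 419981}{\left(-64 + \frac{82}{39}\right)^{2} + \left(165 + \frac{-13 - -33}{6 \left(-11\right)} \left(-52\right)\right)} = \frac{60516 + 419981}{\left(- \frac{2414}{39}\right)^{2} + \left(165 + \frac{1}{6} \left(- \frac{1}{11}\right) \left(-13 + 33\right) \left(-52\right)\right)} = \frac{480497}{\frac{5827396}{1521} + \left(165 + \frac{1}{6} \left(- \frac{1}{11}\right) 20 \left(-52\right)\right)} = \frac{480497}{\frac{5827396}{1521} + \left(165 - - \frac{520}{33}\right)} = \frac{480497}{\frac{5827396}{1521} + \left(165 + \frac{520}{33}\right)} = \frac{480497}{\frac{5827396}{1521} + \frac{5965}{33}} = \frac{480497}{\frac{67125611}{16731}} = 480497 \cdot \frac{16731}{67125611} = \frac{8039195307}{67125611}$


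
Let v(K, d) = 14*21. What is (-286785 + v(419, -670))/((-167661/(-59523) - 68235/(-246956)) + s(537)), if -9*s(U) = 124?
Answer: 435650918638356/16247674829 ≈ 26813.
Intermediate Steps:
s(U) = -124/9 (s(U) = -1/9*124 = -124/9)
v(K, d) = 294
(-286785 + v(419, -670))/((-167661/(-59523) - 68235/(-246956)) + s(537)) = (-286785 + 294)/((-167661/(-59523) - 68235/(-246956)) - 124/9) = -286491/((-167661*(-1/59523) - 68235*(-1/246956)) - 124/9) = -286491/((55887/19841 + 68235/246956) - 124/9) = -286491/(15155480607/4899853996 - 124/9) = -286491/(-471182570041/44098685964) = -286491*(-44098685964/471182570041) = 435650918638356/16247674829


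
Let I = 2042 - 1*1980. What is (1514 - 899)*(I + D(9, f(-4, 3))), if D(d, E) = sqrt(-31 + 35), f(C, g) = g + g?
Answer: 39360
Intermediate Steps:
f(C, g) = 2*g
D(d, E) = 2 (D(d, E) = sqrt(4) = 2)
I = 62 (I = 2042 - 1980 = 62)
(1514 - 899)*(I + D(9, f(-4, 3))) = (1514 - 899)*(62 + 2) = 615*64 = 39360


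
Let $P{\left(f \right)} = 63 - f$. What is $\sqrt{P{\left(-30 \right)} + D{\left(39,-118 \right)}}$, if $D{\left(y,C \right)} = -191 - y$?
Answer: $i \sqrt{137} \approx 11.705 i$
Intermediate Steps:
$\sqrt{P{\left(-30 \right)} + D{\left(39,-118 \right)}} = \sqrt{\left(63 - -30\right) - 230} = \sqrt{\left(63 + 30\right) - 230} = \sqrt{93 - 230} = \sqrt{-137} = i \sqrt{137}$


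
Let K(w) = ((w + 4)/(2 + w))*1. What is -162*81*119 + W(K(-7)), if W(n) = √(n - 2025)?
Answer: -1561518 + I*√50610/5 ≈ -1.5615e+6 + 44.993*I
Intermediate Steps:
K(w) = (4 + w)/(2 + w) (K(w) = ((4 + w)/(2 + w))*1 = (4 + w)/(2 + w))
W(n) = √(-2025 + n)
-162*81*119 + W(K(-7)) = -162*81*119 + √(-2025 + (4 - 7)/(2 - 7)) = -13122*119 + √(-2025 - 3/(-5)) = -1561518 + √(-2025 - ⅕*(-3)) = -1561518 + √(-2025 + ⅗) = -1561518 + √(-10122/5) = -1561518 + I*√50610/5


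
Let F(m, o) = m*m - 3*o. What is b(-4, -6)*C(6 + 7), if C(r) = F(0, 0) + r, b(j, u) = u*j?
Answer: 312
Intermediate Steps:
F(m, o) = m**2 - 3*o
b(j, u) = j*u
C(r) = r (C(r) = (0**2 - 3*0) + r = (0 + 0) + r = 0 + r = r)
b(-4, -6)*C(6 + 7) = (-4*(-6))*(6 + 7) = 24*13 = 312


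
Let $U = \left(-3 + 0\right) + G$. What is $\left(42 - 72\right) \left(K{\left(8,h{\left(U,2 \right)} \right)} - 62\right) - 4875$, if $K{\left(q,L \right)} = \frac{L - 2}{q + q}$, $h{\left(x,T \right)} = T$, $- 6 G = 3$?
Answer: $-3015$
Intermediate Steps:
$G = - \frac{1}{2}$ ($G = \left(- \frac{1}{6}\right) 3 = - \frac{1}{2} \approx -0.5$)
$U = - \frac{7}{2}$ ($U = \left(-3 + 0\right) - \frac{1}{2} = -3 - \frac{1}{2} = - \frac{7}{2} \approx -3.5$)
$K{\left(q,L \right)} = \frac{-2 + L}{2 q}$
$\left(42 - 72\right) \left(K{\left(8,h{\left(U,2 \right)} \right)} - 62\right) - 4875 = \left(42 - 72\right) \left(\frac{-2 + 2}{2 \cdot 8} - 62\right) - 4875 = - 30 \left(\frac{1}{2} \cdot \frac{1}{8} \cdot 0 - 62\right) - 4875 = - 30 \left(0 - 62\right) - 4875 = \left(-30\right) \left(-62\right) - 4875 = 1860 - 4875 = -3015$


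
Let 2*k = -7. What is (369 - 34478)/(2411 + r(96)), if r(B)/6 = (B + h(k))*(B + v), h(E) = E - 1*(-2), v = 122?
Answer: -1483/5479 ≈ -0.27067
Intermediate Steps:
k = -7/2 (k = (½)*(-7) = -7/2 ≈ -3.5000)
h(E) = 2 + E (h(E) = E + 2 = 2 + E)
r(B) = 6*(122 + B)*(-3/2 + B) (r(B) = 6*((B + (2 - 7/2))*(B + 122)) = 6*((B - 3/2)*(122 + B)) = 6*((-3/2 + B)*(122 + B)) = 6*((122 + B)*(-3/2 + B)) = 6*(122 + B)*(-3/2 + B))
(369 - 34478)/(2411 + r(96)) = (369 - 34478)/(2411 + (-1098 + 6*96² + 723*96)) = -34109/(2411 + (-1098 + 6*9216 + 69408)) = -34109/(2411 + (-1098 + 55296 + 69408)) = -34109/(2411 + 123606) = -34109/126017 = -34109*1/126017 = -1483/5479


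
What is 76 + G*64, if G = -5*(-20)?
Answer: 6476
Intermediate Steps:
G = 100
76 + G*64 = 76 + 100*64 = 76 + 6400 = 6476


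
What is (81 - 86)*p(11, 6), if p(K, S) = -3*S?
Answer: 90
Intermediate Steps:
(81 - 86)*p(11, 6) = (81 - 86)*(-3*6) = -5*(-18) = 90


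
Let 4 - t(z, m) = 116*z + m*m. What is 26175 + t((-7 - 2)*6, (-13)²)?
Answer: 3882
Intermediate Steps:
t(z, m) = 4 - m² - 116*z (t(z, m) = 4 - (116*z + m*m) = 4 - (116*z + m²) = 4 - (m² + 116*z) = 4 + (-m² - 116*z) = 4 - m² - 116*z)
26175 + t((-7 - 2)*6, (-13)²) = 26175 + (4 - ((-13)²)² - 116*(-7 - 2)*6) = 26175 + (4 - 1*169² - (-1044)*6) = 26175 + (4 - 1*28561 - 116*(-54)) = 26175 + (4 - 28561 + 6264) = 26175 - 22293 = 3882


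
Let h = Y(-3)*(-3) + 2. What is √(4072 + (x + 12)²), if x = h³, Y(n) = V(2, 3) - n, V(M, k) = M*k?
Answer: √243769841 ≈ 15613.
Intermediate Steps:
Y(n) = 6 - n (Y(n) = 2*3 - n = 6 - n)
h = -25 (h = (6 - 1*(-3))*(-3) + 2 = (6 + 3)*(-3) + 2 = 9*(-3) + 2 = -27 + 2 = -25)
x = -15625 (x = (-25)³ = -15625)
√(4072 + (x + 12)²) = √(4072 + (-15625 + 12)²) = √(4072 + (-15613)²) = √(4072 + 243765769) = √243769841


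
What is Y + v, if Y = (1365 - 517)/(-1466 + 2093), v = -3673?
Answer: -2302123/627 ≈ -3671.6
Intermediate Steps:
Y = 848/627 ≈ 1.3525
Y + v = 848/627 - 3673 = -2302123/627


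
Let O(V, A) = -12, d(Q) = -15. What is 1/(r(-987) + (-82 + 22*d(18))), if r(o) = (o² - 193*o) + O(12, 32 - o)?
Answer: 1/1164236 ≈ 8.5893e-7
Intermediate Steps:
r(o) = -12 + o² - 193*o (r(o) = (o² - 193*o) - 12 = -12 + o² - 193*o)
1/(r(-987) + (-82 + 22*d(18))) = 1/((-12 + (-987)² - 193*(-987)) + (-82 + 22*(-15))) = 1/((-12 + 974169 + 190491) + (-82 - 330)) = 1/(1164648 - 412) = 1/1164236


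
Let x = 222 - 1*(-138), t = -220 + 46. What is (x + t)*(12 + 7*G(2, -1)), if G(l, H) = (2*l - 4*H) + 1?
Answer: 13950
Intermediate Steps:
G(l, H) = 1 - 4*H + 2*l (G(l, H) = (-4*H + 2*l) + 1 = 1 - 4*H + 2*l)
t = -174
x = 360 (x = 222 + 138 = 360)
(x + t)*(12 + 7*G(2, -1)) = (360 - 174)*(12 + 7*(1 - 4*(-1) + 2*2)) = 186*(12 + 7*(1 + 4 + 4)) = 186*(12 + 7*9) = 186*(12 + 63) = 186*75 = 13950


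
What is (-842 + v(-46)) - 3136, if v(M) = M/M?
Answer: -3977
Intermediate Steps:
v(M) = 1
(-842 + v(-46)) - 3136 = (-842 + 1) - 3136 = -841 - 3136 = -3977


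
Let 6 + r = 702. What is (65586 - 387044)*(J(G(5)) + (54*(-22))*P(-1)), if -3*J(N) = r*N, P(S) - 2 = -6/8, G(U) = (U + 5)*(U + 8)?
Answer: 10172538410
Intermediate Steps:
r = 696 (r = -6 + 702 = 696)
G(U) = (5 + U)*(8 + U)
P(S) = 5/4 (P(S) = 2 - 6/8 = 2 - 6*⅛ = 2 - ¾ = 5/4)
J(N) = -232*N
(65586 - 387044)*(J(G(5)) + (54*(-22))*P(-1)) = (65586 - 387044)*(-232*(40 + 5² + 13*5) + (54*(-22))*(5/4)) = -321458*(-232*(40 + 25 + 65) - 1188*5/4) = -321458*(-232*130 - 1485) = -321458*(-30160 - 1485) = -321458*(-31645) = 10172538410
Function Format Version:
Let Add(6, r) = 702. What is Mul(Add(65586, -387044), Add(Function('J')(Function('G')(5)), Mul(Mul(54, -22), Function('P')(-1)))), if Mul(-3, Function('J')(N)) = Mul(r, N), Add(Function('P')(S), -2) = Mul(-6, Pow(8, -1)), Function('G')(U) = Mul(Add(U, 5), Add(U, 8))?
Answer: 10172538410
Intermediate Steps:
r = 696 (r = Add(-6, 702) = 696)
Function('G')(U) = Mul(Add(5, U), Add(8, U))
Function('P')(S) = Rational(5, 4) (Function('P')(S) = Add(2, Mul(-6, Pow(8, -1))) = Add(2, Mul(-6, Rational(1, 8))) = Add(2, Rational(-3, 4)) = Rational(5, 4))
Function('J')(N) = Mul(-232, N) (Function('J')(N) = Mul(Rational(-1, 3), Mul(696, N)) = Mul(-232, N))
Mul(Add(65586, -387044), Add(Function('J')(Function('G')(5)), Mul(Mul(54, -22), Function('P')(-1)))) = Mul(Add(65586, -387044), Add(Mul(-232, Add(40, Pow(5, 2), Mul(13, 5))), Mul(Mul(54, -22), Rational(5, 4)))) = Mul(-321458, Add(Mul(-232, Add(40, 25, 65)), Mul(-1188, Rational(5, 4)))) = Mul(-321458, Add(Mul(-232, 130), -1485)) = Mul(-321458, Add(-30160, -1485)) = Mul(-321458, -31645) = 10172538410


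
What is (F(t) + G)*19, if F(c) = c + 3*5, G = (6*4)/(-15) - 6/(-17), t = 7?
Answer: 33516/85 ≈ 394.31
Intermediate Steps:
G = -106/85 (G = 24*(-1/15) - 6*(-1/17) = -8/5 + 6/17 = -106/85 ≈ -1.2471)
F(c) = 15 + c (F(c) = c + 15 = 15 + c)
(F(t) + G)*19 = ((15 + 7) - 106/85)*19 = (22 - 106/85)*19 = (1764/85)*19 = 33516/85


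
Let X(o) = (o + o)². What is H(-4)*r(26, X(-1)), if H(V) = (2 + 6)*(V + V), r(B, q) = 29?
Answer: -1856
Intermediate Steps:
X(o) = 4*o² (X(o) = (2*o)² = 4*o²)
H(V) = 16*V (H(V) = 8*(2*V) = 16*V)
H(-4)*r(26, X(-1)) = (16*(-4))*29 = -64*29 = -1856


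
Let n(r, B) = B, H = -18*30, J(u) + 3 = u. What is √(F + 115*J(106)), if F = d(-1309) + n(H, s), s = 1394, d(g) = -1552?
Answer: √11687 ≈ 108.11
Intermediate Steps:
J(u) = -3 + u
H = -540
F = -158 (F = -1552 + 1394 = -158)
√(F + 115*J(106)) = √(-158 + 115*(-3 + 106)) = √(-158 + 115*103) = √(-158 + 11845) = √11687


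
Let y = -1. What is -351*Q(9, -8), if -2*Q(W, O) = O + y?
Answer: -3159/2 ≈ -1579.5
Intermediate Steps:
Q(W, O) = 1/2 - O/2 (Q(W, O) = -(O - 1)/2 = -(-1 + O)/2 = 1/2 - O/2)
-351*Q(9, -8) = -351*(1/2 - 1/2*(-8)) = -351*(1/2 + 4) = -351*9/2 = -3159/2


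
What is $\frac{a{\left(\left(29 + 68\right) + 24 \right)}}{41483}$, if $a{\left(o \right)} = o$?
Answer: $\frac{121}{41483} \approx 0.0029169$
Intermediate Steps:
$\frac{a{\left(\left(29 + 68\right) + 24 \right)}}{41483} = \frac{\left(29 + 68\right) + 24}{41483} = \left(97 + 24\right) \frac{1}{41483} = 121 \cdot \frac{1}{41483} = \frac{121}{41483}$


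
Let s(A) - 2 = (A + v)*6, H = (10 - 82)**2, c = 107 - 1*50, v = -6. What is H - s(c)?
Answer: 4876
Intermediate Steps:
c = 57 (c = 107 - 50 = 57)
H = 5184 (H = (-72)**2 = 5184)
s(A) = -34 + 6*A (s(A) = 2 + (A - 6)*6 = 2 + (-6 + A)*6 = 2 + (-36 + 6*A) = -34 + 6*A)
H - s(c) = 5184 - (-34 + 6*57) = 5184 - (-34 + 342) = 5184 - 1*308 = 5184 - 308 = 4876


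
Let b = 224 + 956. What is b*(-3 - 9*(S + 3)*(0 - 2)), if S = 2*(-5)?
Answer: -152220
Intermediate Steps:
S = -10
b = 1180
b*(-3 - 9*(S + 3)*(0 - 2)) = 1180*(-3 - 9*(-10 + 3)*(0 - 2)) = 1180*(-3 - (-63)*(-2)) = 1180*(-3 - 9*14) = 1180*(-3 - 126) = 1180*(-129) = -152220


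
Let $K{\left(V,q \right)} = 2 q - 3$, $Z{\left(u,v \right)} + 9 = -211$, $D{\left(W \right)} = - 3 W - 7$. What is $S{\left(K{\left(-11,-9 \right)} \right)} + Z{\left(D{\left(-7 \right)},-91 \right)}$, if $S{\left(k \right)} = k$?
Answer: $-241$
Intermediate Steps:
$D{\left(W \right)} = -7 - 3 W$
$Z{\left(u,v \right)} = -220$ ($Z{\left(u,v \right)} = -9 - 211 = -220$)
$K{\left(V,q \right)} = -3 + 2 q$
$S{\left(K{\left(-11,-9 \right)} \right)} + Z{\left(D{\left(-7 \right)},-91 \right)} = \left(-3 + 2 \left(-9\right)\right) - 220 = \left(-3 - 18\right) - 220 = -21 - 220 = -241$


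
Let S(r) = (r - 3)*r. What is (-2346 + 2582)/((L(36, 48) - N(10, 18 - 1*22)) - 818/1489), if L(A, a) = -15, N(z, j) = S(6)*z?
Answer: -351404/291173 ≈ -1.2069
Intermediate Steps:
S(r) = r*(-3 + r) (S(r) = (-3 + r)*r = r*(-3 + r))
N(z, j) = 18*z (N(z, j) = (6*(-3 + 6))*z = (6*3)*z = 18*z)
(-2346 + 2582)/((L(36, 48) - N(10, 18 - 1*22)) - 818/1489) = (-2346 + 2582)/((-15 - 18*10) - 818/1489) = 236/((-15 - 1*180) - 818*1/1489) = 236/((-15 - 180) - 818/1489) = 236/(-195 - 818/1489) = 236/(-291173/1489) = 236*(-1489/291173) = -351404/291173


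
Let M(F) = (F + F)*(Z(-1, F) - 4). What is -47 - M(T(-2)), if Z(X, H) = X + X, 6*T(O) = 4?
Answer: -39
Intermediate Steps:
T(O) = 2/3 (T(O) = (1/6)*4 = 2/3)
Z(X, H) = 2*X
M(F) = -12*F (M(F) = (F + F)*(2*(-1) - 4) = (2*F)*(-2 - 4) = (2*F)*(-6) = -12*F)
-47 - M(T(-2)) = -47 - (-12)*2/3 = -47 - 1*(-8) = -47 + 8 = -39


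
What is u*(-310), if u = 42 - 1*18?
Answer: -7440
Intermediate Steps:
u = 24 (u = 42 - 18 = 24)
u*(-310) = 24*(-310) = -7440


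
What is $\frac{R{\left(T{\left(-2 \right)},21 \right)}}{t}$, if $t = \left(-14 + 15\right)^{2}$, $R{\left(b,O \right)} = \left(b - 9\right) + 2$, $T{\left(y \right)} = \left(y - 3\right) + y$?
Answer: $-14$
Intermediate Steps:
$T{\left(y \right)} = -3 + 2 y$ ($T{\left(y \right)} = \left(-3 + y\right) + y = -3 + 2 y$)
$R{\left(b,O \right)} = -7 + b$ ($R{\left(b,O \right)} = \left(-9 + b\right) + 2 = -7 + b$)
$t = 1$ ($t = 1^{2} = 1$)
$\frac{R{\left(T{\left(-2 \right)},21 \right)}}{t} = \frac{-7 + \left(-3 + 2 \left(-2\right)\right)}{1} = \left(-7 - 7\right) 1 = \left(-14\right) 1 = -14$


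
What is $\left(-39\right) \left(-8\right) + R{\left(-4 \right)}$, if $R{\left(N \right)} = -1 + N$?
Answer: $307$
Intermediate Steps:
$\left(-39\right) \left(-8\right) + R{\left(-4 \right)} = \left(-39\right) \left(-8\right) - 5 = 312 - 5 = 307$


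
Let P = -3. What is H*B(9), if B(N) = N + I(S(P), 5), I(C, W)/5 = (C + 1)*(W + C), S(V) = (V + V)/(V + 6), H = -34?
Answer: 204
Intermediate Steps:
S(V) = 2*V/(6 + V) (S(V) = (2*V)/(6 + V) = 2*V/(6 + V))
I(C, W) = 5*(1 + C)*(C + W) (I(C, W) = 5*((C + 1)*(W + C)) = 5*((1 + C)*(C + W)) = 5*(1 + C)*(C + W))
B(N) = -15 + N (B(N) = N + (5*(2*(-3)/(6 - 3)) + 5*5 + 5*(2*(-3)/(6 - 3))² + 5*(2*(-3)/(6 - 3))*5) = N + (5*(2*(-3)/3) + 25 + 5*(2*(-3)/3)² + 5*(2*(-3)/3)*5) = N + (5*(2*(-3)*(⅓)) + 25 + 5*(2*(-3)*(⅓))² + 5*(2*(-3)*(⅓))*5) = N + (5*(-2) + 25 + 5*(-2)² + 5*(-2)*5) = N + (-10 + 25 + 5*4 - 50) = N + (-10 + 25 + 20 - 50) = N - 15 = -15 + N)
H*B(9) = -34*(-15 + 9) = -34*(-6) = 204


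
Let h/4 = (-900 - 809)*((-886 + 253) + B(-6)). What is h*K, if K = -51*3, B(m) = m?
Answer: -668335212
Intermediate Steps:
K = -153
h = 4368204 (h = 4*((-900 - 809)*((-886 + 253) - 6)) = 4*(-1709*(-633 - 6)) = 4*(-1709*(-639)) = 4*1092051 = 4368204)
h*K = 4368204*(-153) = -668335212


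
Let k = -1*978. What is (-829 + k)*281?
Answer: -507767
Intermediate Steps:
k = -978
(-829 + k)*281 = (-829 - 978)*281 = -1807*281 = -507767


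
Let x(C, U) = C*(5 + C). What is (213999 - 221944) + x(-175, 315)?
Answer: 21805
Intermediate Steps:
(213999 - 221944) + x(-175, 315) = (213999 - 221944) - 175*(5 - 175) = -7945 - 175*(-170) = -7945 + 29750 = 21805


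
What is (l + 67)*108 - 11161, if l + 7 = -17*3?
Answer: -10189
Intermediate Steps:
l = -58 (l = -7 - 17*3 = -7 - 51 = -58)
(l + 67)*108 - 11161 = (-58 + 67)*108 - 11161 = 9*108 - 11161 = 972 - 11161 = -10189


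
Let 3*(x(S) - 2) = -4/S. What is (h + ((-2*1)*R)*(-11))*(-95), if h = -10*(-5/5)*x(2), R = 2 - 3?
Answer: 2470/3 ≈ 823.33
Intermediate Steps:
x(S) = 2 - 4/(3*S) (x(S) = 2 + (-4/S)/3 = 2 - 4/(3*S))
R = -1
h = 40/3 (h = -10*(-5/5)*(2 - 4/3/2) = -10*(-5*1/5)*(2 - 4/3*1/2) = -(-10)*(2 - 2/3) = -(-10)*4/3 = -10*(-4/3) = 40/3 ≈ 13.333)
(h + ((-2*1)*R)*(-11))*(-95) = (40/3 + (-2*1*(-1))*(-11))*(-95) = (40/3 - 2*(-1)*(-11))*(-95) = (40/3 + 2*(-11))*(-95) = (40/3 - 22)*(-95) = -26/3*(-95) = 2470/3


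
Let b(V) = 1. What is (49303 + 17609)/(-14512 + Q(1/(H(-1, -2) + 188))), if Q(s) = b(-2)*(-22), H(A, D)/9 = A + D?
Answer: -33456/7267 ≈ -4.6038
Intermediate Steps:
H(A, D) = 9*A + 9*D (H(A, D) = 9*(A + D) = 9*A + 9*D)
Q(s) = -22 (Q(s) = 1*(-22) = -22)
(49303 + 17609)/(-14512 + Q(1/(H(-1, -2) + 188))) = (49303 + 17609)/(-14512 - 22) = 66912/(-14534) = 66912*(-1/14534) = -33456/7267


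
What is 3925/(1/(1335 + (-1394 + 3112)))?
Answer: 11983025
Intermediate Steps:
3925/(1/(1335 + (-1394 + 3112))) = 3925/(1/(1335 + 1718)) = 3925/(1/3053) = 3925*3053 = 11983025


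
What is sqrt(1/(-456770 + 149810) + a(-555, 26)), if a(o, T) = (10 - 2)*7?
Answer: sqrt(329785526415)/76740 ≈ 7.4833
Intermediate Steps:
a(o, T) = 56 (a(o, T) = 8*7 = 56)
sqrt(1/(-456770 + 149810) + a(-555, 26)) = sqrt(1/(-456770 + 149810) + 56) = sqrt(1/(-306960) + 56) = sqrt(-1/306960 + 56) = sqrt(17189759/306960) = sqrt(329785526415)/76740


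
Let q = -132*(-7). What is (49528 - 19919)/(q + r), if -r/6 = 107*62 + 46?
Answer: -29609/39156 ≈ -0.75618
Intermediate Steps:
r = -40080 (r = -6*(107*62 + 46) = -6*(6634 + 46) = -6*6680 = -40080)
q = 924
(49528 - 19919)/(q + r) = (49528 - 19919)/(924 - 40080) = 29609/(-39156) = 29609*(-1/39156) = -29609/39156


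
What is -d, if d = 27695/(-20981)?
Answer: 27695/20981 ≈ 1.3200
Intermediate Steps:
d = -27695/20981 (d = 27695*(-1/20981) = -27695/20981 ≈ -1.3200)
-d = -1*(-27695/20981) = 27695/20981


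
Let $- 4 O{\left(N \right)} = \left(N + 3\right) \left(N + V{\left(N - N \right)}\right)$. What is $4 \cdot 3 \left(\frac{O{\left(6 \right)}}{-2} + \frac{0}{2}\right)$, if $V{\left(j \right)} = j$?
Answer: $81$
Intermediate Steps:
$O{\left(N \right)} = - \frac{N \left(3 + N\right)}{4}$ ($O{\left(N \right)} = - \frac{\left(N + 3\right) \left(N + \left(N - N\right)\right)}{4} = - \frac{\left(3 + N\right) \left(N + 0\right)}{4} = - \frac{\left(3 + N\right) N}{4} = - \frac{N \left(3 + N\right)}{4}$)
$4 \cdot 3 \left(\frac{O{\left(6 \right)}}{-2} + \frac{0}{2}\right) = 4 \cdot 3 \left(\frac{\frac{1}{4} \cdot 6 \left(-3 - 6\right)}{-2} + \frac{0}{2}\right) = 12 \left(\frac{1}{4} \cdot 6 \left(-3 - 6\right) \left(- \frac{1}{2}\right) + 0 \cdot \frac{1}{2}\right) = 12 \left(\frac{1}{4} \cdot 6 \left(-9\right) \left(- \frac{1}{2}\right) + 0\right) = 12 \left(\left(- \frac{27}{2}\right) \left(- \frac{1}{2}\right) + 0\right) = 12 \left(\frac{27}{4} + 0\right) = 12 \cdot \frac{27}{4} = 81$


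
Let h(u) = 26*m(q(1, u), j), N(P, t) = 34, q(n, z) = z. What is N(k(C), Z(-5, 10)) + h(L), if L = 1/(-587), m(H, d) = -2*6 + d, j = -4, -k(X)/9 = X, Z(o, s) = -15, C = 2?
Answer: -382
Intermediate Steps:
k(X) = -9*X
m(H, d) = -12 + d
L = -1/587 ≈ -0.0017036
h(u) = -416 (h(u) = 26*(-12 - 4) = 26*(-16) = -416)
N(k(C), Z(-5, 10)) + h(L) = 34 - 416 = -382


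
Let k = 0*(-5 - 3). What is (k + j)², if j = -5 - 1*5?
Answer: 100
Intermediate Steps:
k = 0 (k = 0*(-8) = 0)
j = -10 (j = -5 - 5 = -10)
(k + j)² = (0 - 10)² = (-10)² = 100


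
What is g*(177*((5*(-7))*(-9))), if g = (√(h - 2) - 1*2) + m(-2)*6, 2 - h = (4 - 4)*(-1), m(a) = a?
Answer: -780570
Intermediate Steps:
h = 2 (h = 2 - (4 - 4)*(-1) = 2 - 0*(-1) = 2 - 1*0 = 2 + 0 = 2)
g = -14 (g = (√(2 - 2) - 1*2) - 2*6 = (√0 - 2) - 12 = (0 - 2) - 12 = -2 - 12 = -14)
g*(177*((5*(-7))*(-9))) = -2478*(5*(-7))*(-9) = -2478*(-35*(-9)) = -2478*315 = -14*55755 = -780570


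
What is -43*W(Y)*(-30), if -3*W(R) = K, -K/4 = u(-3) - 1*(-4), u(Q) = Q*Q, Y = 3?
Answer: 22360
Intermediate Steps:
u(Q) = Q**2
K = -52 (K = -4*((-3)**2 - 1*(-4)) = -4*(9 + 4) = -4*13 = -52)
W(R) = 52/3 (W(R) = -1/3*(-52) = 52/3)
-43*W(Y)*(-30) = -43*52/3*(-30) = -2236/3*(-30) = 22360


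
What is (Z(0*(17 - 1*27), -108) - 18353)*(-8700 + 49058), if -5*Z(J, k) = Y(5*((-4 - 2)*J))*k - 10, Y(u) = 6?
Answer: -3676896306/5 ≈ -7.3538e+8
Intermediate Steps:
Z(J, k) = 2 - 6*k/5 (Z(J, k) = -(6*k - 10)/5 = -(-10 + 6*k)/5 = 2 - 6*k/5)
(Z(0*(17 - 1*27), -108) - 18353)*(-8700 + 49058) = ((2 - 6/5*(-108)) - 18353)*(-8700 + 49058) = ((2 + 648/5) - 18353)*40358 = (658/5 - 18353)*40358 = -91107/5*40358 = -3676896306/5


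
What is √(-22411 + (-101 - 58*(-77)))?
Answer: I*√18046 ≈ 134.34*I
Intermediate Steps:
√(-22411 + (-101 - 58*(-77))) = √(-22411 + (-101 + 4466)) = √(-22411 + 4365) = √(-18046) = I*√18046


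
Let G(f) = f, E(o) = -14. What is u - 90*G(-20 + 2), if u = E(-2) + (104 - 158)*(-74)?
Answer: 5602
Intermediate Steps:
u = 3982 (u = -14 + (104 - 158)*(-74) = -14 - 54*(-74) = -14 + 3996 = 3982)
u - 90*G(-20 + 2) = 3982 - 90*(-20 + 2) = 3982 - 90*(-18) = 3982 - 1*(-1620) = 3982 + 1620 = 5602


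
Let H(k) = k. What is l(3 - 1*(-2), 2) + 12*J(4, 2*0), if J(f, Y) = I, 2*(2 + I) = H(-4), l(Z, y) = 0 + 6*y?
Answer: -36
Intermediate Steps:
l(Z, y) = 6*y
I = -4 (I = -2 + (1/2)*(-4) = -2 - 2 = -4)
J(f, Y) = -4
l(3 - 1*(-2), 2) + 12*J(4, 2*0) = 6*2 + 12*(-4) = 12 - 48 = -36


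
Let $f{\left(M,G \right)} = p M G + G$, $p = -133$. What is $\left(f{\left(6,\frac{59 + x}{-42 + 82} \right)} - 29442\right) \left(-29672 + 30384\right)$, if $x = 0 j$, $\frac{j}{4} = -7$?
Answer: $- \frac{108998567}{5} \approx -2.18 \cdot 10^{7}$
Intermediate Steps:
$j = -28$ ($j = 4 \left(-7\right) = -28$)
$x = 0$ ($x = 0 \left(-28\right) = 0$)
$f{\left(M,G \right)} = G - 133 G M$ ($f{\left(M,G \right)} = - 133 M G + G = - 133 G M + G = G - 133 G M$)
$\left(f{\left(6,\frac{59 + x}{-42 + 82} \right)} - 29442\right) \left(-29672 + 30384\right) = \left(\frac{59 + 0}{-42 + 82} \left(1 - 798\right) - 29442\right) \left(-29672 + 30384\right) = \left(\frac{59}{40} \left(1 - 798\right) - 29442\right) 712 = \left(59 \cdot \frac{1}{40} \left(-797\right) - 29442\right) 712 = \left(\frac{59}{40} \left(-797\right) - 29442\right) 712 = \left(- \frac{47023}{40} - 29442\right) 712 = \left(- \frac{1224703}{40}\right) 712 = - \frac{108998567}{5}$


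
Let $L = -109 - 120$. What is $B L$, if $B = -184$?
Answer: $42136$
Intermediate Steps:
$L = -229$ ($L = -109 - 120 = -229$)
$B L = \left(-184\right) \left(-229\right) = 42136$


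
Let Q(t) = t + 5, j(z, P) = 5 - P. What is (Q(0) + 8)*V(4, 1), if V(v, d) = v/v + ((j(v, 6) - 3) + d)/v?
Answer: 13/4 ≈ 3.2500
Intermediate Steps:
V(v, d) = 1 + (-4 + d)/v (V(v, d) = v/v + (((5 - 1*6) - 3) + d)/v = 1 + (((5 - 6) - 3) + d)/v = 1 + ((-1 - 3) + d)/v = 1 + (-4 + d)/v)
Q(t) = 5 + t
(Q(0) + 8)*V(4, 1) = ((5 + 0) + 8)*((-4 + 1 + 4)/4) = (5 + 8)*((1/4)*1) = 13*(1/4) = 13/4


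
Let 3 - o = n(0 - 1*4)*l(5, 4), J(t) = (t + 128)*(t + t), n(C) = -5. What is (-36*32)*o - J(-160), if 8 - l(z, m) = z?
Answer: -30976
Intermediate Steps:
l(z, m) = 8 - z
J(t) = 2*t*(128 + t) (J(t) = (128 + t)*(2*t) = 2*t*(128 + t))
o = 18 (o = 3 - (-5)*(8 - 1*5) = 3 - (-5)*(8 - 5) = 3 - (-5)*3 = 3 - 1*(-15) = 3 + 15 = 18)
(-36*32)*o - J(-160) = -36*32*18 - 2*(-160)*(128 - 160) = -1152*18 - 2*(-160)*(-32) = -20736 - 1*10240 = -20736 - 10240 = -30976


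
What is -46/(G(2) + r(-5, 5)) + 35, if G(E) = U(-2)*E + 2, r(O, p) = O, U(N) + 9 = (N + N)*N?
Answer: 221/5 ≈ 44.200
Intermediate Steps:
U(N) = -9 + 2*N² (U(N) = -9 + (N + N)*N = -9 + (2*N)*N = -9 + 2*N²)
G(E) = 2 - E (G(E) = (-9 + 2*(-2)²)*E + 2 = (-9 + 2*4)*E + 2 = (-9 + 8)*E + 2 = -E + 2 = 2 - E)
-46/(G(2) + r(-5, 5)) + 35 = -46/((2 - 1*2) - 5) + 35 = -46/((2 - 2) - 5) + 35 = -46/(0 - 5) + 35 = -46/(-5) + 35 = -46*(-⅕) + 35 = 46/5 + 35 = 221/5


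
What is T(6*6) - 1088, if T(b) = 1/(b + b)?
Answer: -78335/72 ≈ -1088.0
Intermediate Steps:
T(b) = 1/(2*b)
T(6*6) - 1088 = 1/(2*((6*6))) - 1088 = (½)/36 - 1088 = (½)*(1/36) - 1088 = 1/72 - 1088 = -78335/72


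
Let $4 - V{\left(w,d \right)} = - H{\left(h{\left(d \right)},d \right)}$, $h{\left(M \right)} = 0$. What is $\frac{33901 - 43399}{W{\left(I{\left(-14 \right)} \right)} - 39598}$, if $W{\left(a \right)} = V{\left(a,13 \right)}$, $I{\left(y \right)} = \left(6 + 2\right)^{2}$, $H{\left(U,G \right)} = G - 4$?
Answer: $\frac{3166}{13195} \approx 0.23994$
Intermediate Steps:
$H{\left(U,G \right)} = -4 + G$ ($H{\left(U,G \right)} = G - 4 = -4 + G$)
$V{\left(w,d \right)} = d$ ($V{\left(w,d \right)} = 4 - - (-4 + d) = 4 - \left(4 - d\right) = 4 + \left(-4 + d\right) = d$)
$I{\left(y \right)} = 64$ ($I{\left(y \right)} = 8^{2} = 64$)
$W{\left(a \right)} = 13$
$\frac{33901 - 43399}{W{\left(I{\left(-14 \right)} \right)} - 39598} = \frac{33901 - 43399}{13 - 39598} = - \frac{9498}{-39585} = \left(-9498\right) \left(- \frac{1}{39585}\right) = \frac{3166}{13195}$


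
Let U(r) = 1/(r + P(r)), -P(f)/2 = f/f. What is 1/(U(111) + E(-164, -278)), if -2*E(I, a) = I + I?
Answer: 109/17877 ≈ 0.0060972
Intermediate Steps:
E(I, a) = -I (E(I, a) = -(I + I)/2 = -I)
P(f) = -2 (P(f) = -2*f/f = -2*1 = -2)
U(r) = 1/(-2 + r) (U(r) = 1/(r - 2) = 1/(-2 + r))
1/(U(111) + E(-164, -278)) = 1/(1/(-2 + 111) - 1*(-164)) = 1/(1/109 + 164) = 1/(17877/109) = 109/17877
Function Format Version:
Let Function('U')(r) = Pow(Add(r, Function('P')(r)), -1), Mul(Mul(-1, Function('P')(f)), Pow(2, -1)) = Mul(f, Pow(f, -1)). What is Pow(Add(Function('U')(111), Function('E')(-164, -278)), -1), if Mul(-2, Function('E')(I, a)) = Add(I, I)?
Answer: Rational(109, 17877) ≈ 0.0060972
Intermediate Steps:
Function('E')(I, a) = Mul(-1, I) (Function('E')(I, a) = Mul(Rational(-1, 2), Add(I, I)) = Mul(Rational(-1, 2), Mul(2, I)) = Mul(-1, I))
Function('P')(f) = -2 (Function('P')(f) = Mul(-2, Mul(f, Pow(f, -1))) = Mul(-2, 1) = -2)
Function('U')(r) = Pow(Add(-2, r), -1) (Function('U')(r) = Pow(Add(r, -2), -1) = Pow(Add(-2, r), -1))
Pow(Add(Function('U')(111), Function('E')(-164, -278)), -1) = Pow(Add(Pow(Add(-2, 111), -1), Mul(-1, -164)), -1) = Pow(Add(Pow(109, -1), 164), -1) = Pow(Add(Rational(1, 109), 164), -1) = Pow(Rational(17877, 109), -1) = Rational(109, 17877)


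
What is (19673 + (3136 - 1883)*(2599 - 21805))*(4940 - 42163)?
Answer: 895043599235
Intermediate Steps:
(19673 + (3136 - 1883)*(2599 - 21805))*(4940 - 42163) = (19673 + 1253*(-19206))*(-37223) = (19673 - 24065118)*(-37223) = -24045445*(-37223) = 895043599235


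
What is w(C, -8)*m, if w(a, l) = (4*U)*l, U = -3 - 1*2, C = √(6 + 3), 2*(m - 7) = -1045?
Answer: -82480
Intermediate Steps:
m = -1031/2 (m = 7 + (½)*(-1045) = 7 - 1045/2 = -1031/2 ≈ -515.50)
C = 3 (C = √9 = 3)
U = -5 (U = -3 - 2 = -5)
w(a, l) = -20*l (w(a, l) = (4*(-5))*l = -20*l)
w(C, -8)*m = -20*(-8)*(-1031/2) = 160*(-1031/2) = -82480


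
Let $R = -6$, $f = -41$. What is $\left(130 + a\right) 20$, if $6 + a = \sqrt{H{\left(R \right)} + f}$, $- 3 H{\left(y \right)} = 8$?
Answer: $2480 + \frac{20 i \sqrt{393}}{3} \approx 2480.0 + 132.16 i$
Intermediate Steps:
$H{\left(y \right)} = - \frac{8}{3}$ ($H{\left(y \right)} = \left(- \frac{1}{3}\right) 8 = - \frac{8}{3}$)
$a = -6 + \frac{i \sqrt{393}}{3}$ ($a = -6 + \sqrt{- \frac{8}{3} - 41} = -6 + \sqrt{- \frac{131}{3}} = -6 + \frac{i \sqrt{393}}{3} \approx -6.0 + 6.6081 i$)
$\left(130 + a\right) 20 = \left(130 - \left(6 - \frac{i \sqrt{393}}{3}\right)\right) 20 = \left(124 + \frac{i \sqrt{393}}{3}\right) 20 = 2480 + \frac{20 i \sqrt{393}}{3}$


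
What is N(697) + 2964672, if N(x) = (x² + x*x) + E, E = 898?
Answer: 3937188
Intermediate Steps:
N(x) = 898 + 2*x² (N(x) = (x² + x*x) + 898 = (x² + x²) + 898 = 2*x² + 898 = 898 + 2*x²)
N(697) + 2964672 = (898 + 2*697²) + 2964672 = (898 + 2*485809) + 2964672 = (898 + 971618) + 2964672 = 972516 + 2964672 = 3937188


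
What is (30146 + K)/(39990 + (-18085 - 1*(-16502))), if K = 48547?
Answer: 78693/38407 ≈ 2.0489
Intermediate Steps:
(30146 + K)/(39990 + (-18085 - 1*(-16502))) = (30146 + 48547)/(39990 + (-18085 - 1*(-16502))) = 78693/(39990 + (-18085 + 16502)) = 78693/(39990 - 1583) = 78693/38407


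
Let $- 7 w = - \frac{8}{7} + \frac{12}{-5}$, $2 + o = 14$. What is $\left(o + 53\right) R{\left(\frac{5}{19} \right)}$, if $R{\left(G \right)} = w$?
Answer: $\frac{1612}{49} \approx 32.898$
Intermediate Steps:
$o = 12$ ($o = -2 + 14 = 12$)
$w = \frac{124}{245}$ ($w = - \frac{- \frac{8}{7} + \frac{12}{-5}}{7} = - \frac{\left(-8\right) \frac{1}{7} + 12 \left(- \frac{1}{5}\right)}{7} = - \frac{- \frac{8}{7} - \frac{12}{5}}{7} = \left(- \frac{1}{7}\right) \left(- \frac{124}{35}\right) = \frac{124}{245} \approx 0.50612$)
$R{\left(G \right)} = \frac{124}{245}$
$\left(o + 53\right) R{\left(\frac{5}{19} \right)} = \left(12 + 53\right) \frac{124}{245} = 65 \cdot \frac{124}{245} = \frac{1612}{49}$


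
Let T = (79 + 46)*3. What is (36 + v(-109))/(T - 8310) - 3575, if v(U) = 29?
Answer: -5673538/1587 ≈ -3575.0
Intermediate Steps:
T = 375 (T = 125*3 = 375)
(36 + v(-109))/(T - 8310) - 3575 = (36 + 29)/(375 - 8310) - 3575 = 65/(-7935) - 3575 = 65*(-1/7935) - 3575 = -13/1587 - 3575 = -5673538/1587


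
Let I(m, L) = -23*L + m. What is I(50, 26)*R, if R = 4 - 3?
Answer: -548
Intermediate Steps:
I(m, L) = m - 23*L
R = 1
I(50, 26)*R = (50 - 23*26)*1 = (50 - 598)*1 = -548*1 = -548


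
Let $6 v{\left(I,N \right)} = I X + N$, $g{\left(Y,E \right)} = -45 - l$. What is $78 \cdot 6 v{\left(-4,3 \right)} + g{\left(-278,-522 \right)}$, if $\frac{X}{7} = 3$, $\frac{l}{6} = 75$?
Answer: $-6813$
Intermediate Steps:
$l = 450$ ($l = 6 \cdot 75 = 450$)
$X = 21$ ($X = 7 \cdot 3 = 21$)
$g{\left(Y,E \right)} = -495$ ($g{\left(Y,E \right)} = -45 - 450 = -495$)
$v{\left(I,N \right)} = \frac{N}{6} + \frac{7 I}{2}$ ($v{\left(I,N \right)} = \frac{I 21 + N}{6} = \frac{21 I + N}{6} = \frac{N + 21 I}{6} = \frac{N}{6} + \frac{7 I}{2}$)
$78 \cdot 6 v{\left(-4,3 \right)} + g{\left(-278,-522 \right)} = 78 \cdot 6 \left(\frac{1}{6} \cdot 3 + \frac{7}{2} \left(-4\right)\right) - 495 = 468 \left(\frac{1}{2} - 14\right) - 495 = 468 \left(- \frac{27}{2}\right) - 495 = -6318 - 495 = -6813$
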